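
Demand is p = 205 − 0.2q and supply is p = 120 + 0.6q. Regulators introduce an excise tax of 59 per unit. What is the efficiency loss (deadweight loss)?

2175.625

Competitive equilibrium: 205 − 0.2q = 120 + 0.6q → q* = 106.25, p* = 183.75.
With the tax, the buyer price exceeds the seller price by 59: (205 − 0.2q) − (120 + 0.6q) = 59 → q' = 32.5.
Δq = 106.25 − 32.5 = 73.75; the wedge equals the tax, 59.
The triangle = ½ × 73.75 × 59 = 2175.625.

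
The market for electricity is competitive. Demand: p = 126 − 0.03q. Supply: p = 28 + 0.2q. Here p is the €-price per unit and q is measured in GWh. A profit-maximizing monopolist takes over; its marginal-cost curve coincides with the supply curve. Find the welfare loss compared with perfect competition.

€277.97

Competitive equilibrium: 126 − 0.03q = 28 + 0.2q → q* = 426.087, p* = 113.2174.
Marginal revenue: MR = 126 − 0.06q. Set MR = MC: 126 − 0.06q = 28 + 0.2q → q_m = 376.9231.
Price p_m = 126 − 0.03·376.9231 = 114.6923; MC(q_m) = 28 + 0.2·376.9231 = 103.3846.
Competitive q* = 426.087, so Δq = 49.1639; wedge = 114.6923 − 103.3846 = 11.3077.
Deadweight loss = ½ × 49.1639 × 11.3077 = €277.97.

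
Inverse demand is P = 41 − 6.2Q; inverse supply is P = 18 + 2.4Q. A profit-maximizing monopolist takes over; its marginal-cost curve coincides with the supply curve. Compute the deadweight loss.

Competitive equilibrium: 41 − 6.2Q = 18 + 2.4Q → Q* = 2.6744, P* = 24.4186.
Marginal revenue: MR = 41 − 12.4Q. Set MR = MC: 41 − 12.4Q = 18 + 2.4Q → Q_m = 1.5541.
Price P_m = 41 − 6.2·1.5541 = 31.3646; MC(Q_m) = 18 + 2.4·1.5541 = 21.7298.
Competitive Q* = 2.6744, so ΔQ = 1.1203; wedge = 31.3646 − 21.7298 = 9.6348.
The triangle = ½ × 1.1203 × 9.6348 = 5.40.

5.40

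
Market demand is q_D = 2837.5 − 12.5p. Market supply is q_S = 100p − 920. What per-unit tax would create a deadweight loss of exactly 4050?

In inverse form: demand p = 227 − 0.08q, supply p = 9.2 + 0.01q.
Competitive equilibrium: 227 − 0.08q = 9.2 + 0.01q → q* = 2420, p* = 33.4.
A tax t gives Δq = t/0.09 and wedge t, so DWL = t²/0.18.
t²/0.18 = 4050 → t² = 729 → t = 27.

27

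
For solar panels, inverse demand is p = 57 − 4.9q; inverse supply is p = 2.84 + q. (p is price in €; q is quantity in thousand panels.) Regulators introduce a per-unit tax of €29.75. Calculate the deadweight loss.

Competitive equilibrium: 57 − 4.9q = 2.84 + q → q* = 9.1797, p* = 12.0197.
With the tax, the buyer price exceeds the seller price by 29.75: (57 − 4.9q) − (2.84 + q) = 29.75 → q' = 4.1373.
Δq = 9.1797 − 4.1373 = 5.0424; the wedge equals the tax, 29.75.
Deadweight loss = ½ × 5.0424 × 29.75 = €75.01 thousand.

€75.01 thousand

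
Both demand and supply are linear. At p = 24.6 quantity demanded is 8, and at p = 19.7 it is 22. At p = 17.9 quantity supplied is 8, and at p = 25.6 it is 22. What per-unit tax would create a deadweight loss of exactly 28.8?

Demand slope = (19.7 − 24.6)/(22 − 8) = −0.35, so p = 27.4 − 0.35q.
Supply slope = (25.6 − 17.9)/(22 − 8) = 0.55, so p = 13.5 + 0.55q.
Competitive equilibrium: 27.4 − 0.35q = 13.5 + 0.55q → q* = 15.4444, p* = 21.9944.
A tax t gives Δq = t/0.9 and wedge t, so DWL = t²/1.8.
t²/1.8 = 28.8 → t² = 51.84 → t = 7.2.

7.2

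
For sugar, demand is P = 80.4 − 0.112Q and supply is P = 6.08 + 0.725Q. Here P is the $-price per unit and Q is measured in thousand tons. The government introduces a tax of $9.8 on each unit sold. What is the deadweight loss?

$57.37 thousand

Competitive equilibrium: 80.4 − 0.112Q = 6.08 + 0.725Q → Q* = 88.7933, P* = 70.4551.
With the tax, the buyer price exceeds the seller price by 9.8: (80.4 − 0.112Q) − (6.08 + 0.725Q) = 9.8 → Q' = 77.0848.
ΔQ = 88.7933 − 77.0848 = 11.7085; the wedge equals the tax, 9.8.
Welfare loss = ½ × 11.7085 × 9.8 = $57.37 thousand.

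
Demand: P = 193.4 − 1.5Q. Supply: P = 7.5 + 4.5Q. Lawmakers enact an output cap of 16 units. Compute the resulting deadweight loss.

673.50

Competitive equilibrium: 193.4 − 1.5Q = 7.5 + 4.5Q → Q* = 30.9833, P* = 146.925.
At Q = 16: demand price = 193.4 − 1.5·16 = 169.4; supply price = 7.5 + 4.5·16 = 79.5.
ΔQ = 30.9833 − 16 = 14.9833; wedge = 169.4 − 79.5 = 89.9.
DWL = ½ × 14.9833 × 89.9 = 673.50.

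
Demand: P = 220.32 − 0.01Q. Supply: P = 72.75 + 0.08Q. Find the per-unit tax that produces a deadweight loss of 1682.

17.4

Competitive equilibrium: 220.32 − 0.01Q = 72.75 + 0.08Q → Q* = 1639.6667, P* = 203.9233.
A tax t gives ΔQ = t/0.09 and wedge t, so DWL = t²/0.18.
t²/0.18 = 1682 → t² = 302.76 → t = 17.4.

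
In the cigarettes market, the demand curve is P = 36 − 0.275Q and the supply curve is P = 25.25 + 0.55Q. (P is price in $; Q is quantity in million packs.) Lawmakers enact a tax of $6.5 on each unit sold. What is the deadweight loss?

$25.61 million

Competitive equilibrium: 36 − 0.275Q = 25.25 + 0.55Q → Q* = 13.0303, P* = 32.4167.
With the tax, the buyer price exceeds the seller price by 6.5: (36 − 0.275Q) − (25.25 + 0.55Q) = 6.5 → Q' = 5.1515.
ΔQ = 13.0303 − 5.1515 = 7.8788; the wedge equals the tax, 6.5.
DWL = ½ × 7.8788 × 6.5 = $25.61 million.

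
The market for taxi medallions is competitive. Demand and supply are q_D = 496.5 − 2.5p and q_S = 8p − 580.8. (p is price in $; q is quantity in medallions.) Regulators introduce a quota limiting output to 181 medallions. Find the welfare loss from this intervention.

$913.76

In inverse form: demand p = 198.6 − 0.4q, supply p = 72.6 + 0.125q.
Competitive equilibrium: 198.6 − 0.4q = 72.6 + 0.125q → q* = 240, p* = 102.6.
At q = 181: demand price = 198.6 − 0.4·181 = 126.2; supply price = 72.6 + 0.125·181 = 95.225.
Δq = 240 − 181 = 59; wedge = 126.2 − 95.225 = 30.975.
The triangle = ½ × 59 × 30.975 = $913.76.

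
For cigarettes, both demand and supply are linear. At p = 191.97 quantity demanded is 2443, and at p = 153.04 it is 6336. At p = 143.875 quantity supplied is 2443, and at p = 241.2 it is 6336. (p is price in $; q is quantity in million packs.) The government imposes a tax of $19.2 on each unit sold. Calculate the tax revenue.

Demand slope = (153.04 − 191.97)/(6336 − 2443) = −0.01, so p = 216.4 − 0.01q.
Supply slope = (241.2 − 143.875)/(6336 − 2443) = 0.025, so p = 82.8 + 0.025q.
Competitive equilibrium: 216.4 − 0.01q = 82.8 + 0.025q → q* = 3817.1429, p* = 178.2286.
With the tax, the buyer price exceeds the seller price by 19.2: (216.4 − 0.01q) − (82.8 + 0.025q) = 19.2 → q' = 3268.5714.
Tax revenue = 19.2 × 3268.5714 = $62756.57 million.

$62756.57 million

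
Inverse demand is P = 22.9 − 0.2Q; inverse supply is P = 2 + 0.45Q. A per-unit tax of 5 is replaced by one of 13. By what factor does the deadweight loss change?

6.76

Competitive equilibrium: 22.9 − 0.2Q = 2 + 0.45Q → Q* = 32.1538, P* = 16.4692.
For a per-unit tax t: ΔQ = t/0.65, so DWL = ½·t·(t/0.65) = t²/1.3.
At t = 5: DWL = 19.231. At t = 13: DWL = 130.
Ratio = (13/5)² = 6.76.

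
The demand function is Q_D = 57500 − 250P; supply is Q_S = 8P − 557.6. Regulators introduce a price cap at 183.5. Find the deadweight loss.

In inverse form: demand P = 230 − 0.004Q, supply P = 69.7 + 0.125Q.
Competitive equilibrium: 230 − 0.004Q = 69.7 + 0.125Q → Q* = 1242.63566, P* = 225.02946.
At the ceiling P = 183.5, quantity supplied = (183.5 − 69.7)/0.125 = 910.4.
Willingness to pay at Q' = 910.4: 230 − 0.004·910.4 = 226.3584.
ΔQ = 1242.63566 − 910.4 = 332.23566; wedge = 226.3584 − 183.5 = 42.8584.
Welfare loss = ½ × 332.23566 × 42.8584 = 7119.54.

7119.54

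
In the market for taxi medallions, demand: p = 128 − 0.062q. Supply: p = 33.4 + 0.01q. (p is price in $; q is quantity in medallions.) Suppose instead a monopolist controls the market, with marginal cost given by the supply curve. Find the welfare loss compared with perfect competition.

$13304.35

Competitive equilibrium: 128 − 0.062q = 33.4 + 0.01q → q* = 1313.88889, p* = 46.53889.
Marginal revenue: MR = 128 − 0.124q. Set MR = MC: 128 − 0.124q = 33.4 + 0.01q → q_m = 705.97015.
Price p_m = 128 − 0.062·705.97015 = 84.22985; MC(q_m) = 33.4 + 0.01·705.97015 = 40.4597.
Competitive q* = 1313.88889, so Δq = 607.91874; wedge = 84.22985 − 40.4597 = 43.77015.
DWL = ½ × 607.91874 × 43.77015 = $13304.35.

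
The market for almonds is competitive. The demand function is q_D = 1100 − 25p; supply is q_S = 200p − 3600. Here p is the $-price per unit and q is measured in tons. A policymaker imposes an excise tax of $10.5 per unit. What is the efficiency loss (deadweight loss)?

$1225

In inverse form: demand p = 44 − 0.04q, supply p = 18 + 0.005q.
Competitive equilibrium: 44 − 0.04q = 18 + 0.005q → q* = 577.7778, p* = 20.8889.
With the tax, the buyer price exceeds the seller price by 10.5: (44 − 0.04q) − (18 + 0.005q) = 10.5 → q' = 344.4444.
Δq = 577.7778 − 344.4444 = 233.3334; the wedge equals the tax, 10.5.
Deadweight loss = ½ × 233.3334 × 10.5 = $1225.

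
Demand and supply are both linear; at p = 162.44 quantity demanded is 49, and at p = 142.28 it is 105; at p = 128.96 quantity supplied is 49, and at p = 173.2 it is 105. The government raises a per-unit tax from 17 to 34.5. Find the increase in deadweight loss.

391.85

Demand slope = (142.28 − 162.44)/(105 − 49) = −0.36, so p = 180.08 − 0.36q.
Supply slope = (173.2 − 128.96)/(105 − 49) = 0.79, so p = 90.25 + 0.79q.
Competitive equilibrium: 180.08 − 0.36q = 90.25 + 0.79q → q* = 78.113, p* = 151.9593.
For a per-unit tax t: Δq = t/1.15, so DWL = ½·t·(t/1.15) = t²/2.3.
At t = 17: DWL = 125.652. At t = 34.5: DWL = 517.5.
Increase = 517.5 − 125.652 = 391.85.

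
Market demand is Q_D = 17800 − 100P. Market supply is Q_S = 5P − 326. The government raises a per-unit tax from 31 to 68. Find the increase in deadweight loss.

In inverse form: demand P = 178 − 0.01Q, supply P = 65.2 + 0.2Q.
Competitive equilibrium: 178 − 0.01Q = 65.2 + 0.2Q → Q* = 537.1429, P* = 172.6286.
For a per-unit tax t: ΔQ = t/0.21, so DWL = ½·t·(t/0.21) = t²/0.42.
At t = 31: DWL = 2288.095. At t = 68: DWL = 11009.524.
Increase = 11009.524 − 2288.095 = 8721.43.

8721.43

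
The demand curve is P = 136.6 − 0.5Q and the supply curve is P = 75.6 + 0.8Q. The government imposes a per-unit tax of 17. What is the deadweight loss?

Competitive equilibrium: 136.6 − 0.5Q = 75.6 + 0.8Q → Q* = 46.9231, P* = 113.1385.
With the tax, the buyer price exceeds the seller price by 17: (136.6 − 0.5Q) − (75.6 + 0.8Q) = 17 → Q' = 33.8462.
ΔQ = 46.9231 − 33.8462 = 13.0769; the wedge equals the tax, 17.
The triangle = ½ × 13.0769 × 17 = 111.15.

111.15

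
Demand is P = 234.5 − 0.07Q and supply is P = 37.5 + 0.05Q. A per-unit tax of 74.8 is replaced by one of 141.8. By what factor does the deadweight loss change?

Competitive equilibrium: 234.5 − 0.07Q = 37.5 + 0.05Q → Q* = 1641.6667, P* = 119.5833.
For a per-unit tax t: ΔQ = t/0.12, so DWL = ½·t·(t/0.12) = t²/0.24.
At t = 74.8: DWL = 23312.667. At t = 141.8: DWL = 83780.167.
Ratio = (141.8/74.8)² = 3.594.

3.594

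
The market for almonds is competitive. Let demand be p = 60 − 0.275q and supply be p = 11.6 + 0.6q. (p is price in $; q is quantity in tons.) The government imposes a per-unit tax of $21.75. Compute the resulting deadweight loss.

$270.32

Competitive equilibrium: 60 − 0.275q = 11.6 + 0.6q → q* = 55.3143, p* = 44.7886.
With the tax, the buyer price exceeds the seller price by 21.75: (60 − 0.275q) − (11.6 + 0.6q) = 21.75 → q' = 30.4571.
Δq = 55.3143 − 30.4571 = 24.8572; the wedge equals the tax, 21.75.
DWL = ½ × 24.8572 × 21.75 = $270.32.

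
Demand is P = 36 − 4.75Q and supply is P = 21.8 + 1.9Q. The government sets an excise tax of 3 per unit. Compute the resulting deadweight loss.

0.68

Competitive equilibrium: 36 − 4.75Q = 21.8 + 1.9Q → Q* = 2.1353, P* = 25.8571.
With the tax, the buyer price exceeds the seller price by 3: (36 − 4.75Q) − (21.8 + 1.9Q) = 3 → Q' = 1.6842.
ΔQ = 2.1353 − 1.6842 = 0.4511; the wedge equals the tax, 3.
Deadweight loss = ½ × 0.4511 × 3 = 0.68.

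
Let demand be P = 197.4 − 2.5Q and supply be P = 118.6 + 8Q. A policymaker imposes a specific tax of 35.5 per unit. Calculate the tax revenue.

146.40

Competitive equilibrium: 197.4 − 2.5Q = 118.6 + 8Q → Q* = 7.50476, P* = 178.6381.
With the tax, the buyer price exceeds the seller price by 35.5: (197.4 − 2.5Q) − (118.6 + 8Q) = 35.5 → Q' = 4.12381.
Tax revenue = 35.5 × 4.12381 = 146.40.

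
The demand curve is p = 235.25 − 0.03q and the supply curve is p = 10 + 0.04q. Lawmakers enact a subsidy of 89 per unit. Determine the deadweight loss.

Competitive equilibrium: 235.25 − 0.03q = 10 + 0.04q → q* = 3217.8571, p* = 138.7143.
The subsidy lowers effective supply by 89: p = 0.04q − 79.
New quantity: 235.25 − 0.03q = 0.04q − 79 → q' = 4489.2857.
Overproduction Δq = 4489.2857 − 3217.8571 = 1271.4286; wedge = subsidy = 89.
The triangle = ½ × 1271.4286 × 89 = 56578.57.

56578.57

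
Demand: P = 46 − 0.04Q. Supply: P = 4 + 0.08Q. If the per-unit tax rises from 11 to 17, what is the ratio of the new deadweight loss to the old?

2.388

Competitive equilibrium: 46 − 0.04Q = 4 + 0.08Q → Q* = 350, P* = 32.
For a per-unit tax t: ΔQ = t/0.12, so DWL = ½·t·(t/0.12) = t²/0.24.
At t = 11: DWL = 504.167. At t = 17: DWL = 1204.167.
Ratio = (17/11)² = 2.388.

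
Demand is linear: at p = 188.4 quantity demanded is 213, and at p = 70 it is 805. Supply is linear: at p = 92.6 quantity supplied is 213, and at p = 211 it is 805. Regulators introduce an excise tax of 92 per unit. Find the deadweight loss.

10580

Demand slope = (70 − 188.4)/(805 − 213) = −0.2, so p = 231 − 0.2q.
Supply slope = (211 − 92.6)/(805 − 213) = 0.2, so p = 50 + 0.2q.
Competitive equilibrium: 231 − 0.2q = 50 + 0.2q → q* = 452.5, p* = 140.5.
With the tax, the buyer price exceeds the seller price by 92: (231 − 0.2q) − (50 + 0.2q) = 92 → q' = 222.5.
Δq = 452.5 − 222.5 = 230; the wedge equals the tax, 92.
Welfare loss = ½ × 230 × 92 = 10580.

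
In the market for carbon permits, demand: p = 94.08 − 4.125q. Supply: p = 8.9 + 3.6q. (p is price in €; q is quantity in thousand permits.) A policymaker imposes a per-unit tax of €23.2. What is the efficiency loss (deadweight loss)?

€34.84 thousand

Competitive equilibrium: 94.08 − 4.125q = 8.9 + 3.6q → q* = 11.0265, p* = 48.5955.
With the tax, the buyer price exceeds the seller price by 23.2: (94.08 − 4.125q) − (8.9 + 3.6q) = 23.2 → q' = 8.0233.
Δq = 11.0265 − 8.0233 = 3.0032; the wedge equals the tax, 23.2.
Deadweight loss = ½ × 3.0032 × 23.2 = €34.84 thousand.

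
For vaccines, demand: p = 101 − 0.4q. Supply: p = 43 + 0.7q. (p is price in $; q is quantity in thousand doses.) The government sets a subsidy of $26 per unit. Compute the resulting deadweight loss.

$307.27 thousand

Competitive equilibrium: 101 − 0.4q = 43 + 0.7q → q* = 52.7273, p* = 79.9091.
The subsidy lowers effective supply by 26: p = 17 + 0.7q.
New quantity: 101 − 0.4q = 17 + 0.7q → q' = 76.3636.
Overproduction Δq = 76.3636 − 52.7273 = 23.6363; wedge = subsidy = 26.
DWL = ½ × 23.6363 × 26 = $307.27 thousand.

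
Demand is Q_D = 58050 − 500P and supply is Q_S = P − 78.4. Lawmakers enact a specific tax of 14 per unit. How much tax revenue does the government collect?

331.14

In inverse form: demand P = 116.1 − 0.002Q, supply P = 78.4 + Q.
Competitive equilibrium: 116.1 − 0.002Q = 78.4 + Q → Q* = 37.6248, P* = 116.0248.
With the tax, the buyer price exceeds the seller price by 14: (116.1 − 0.002Q) − (78.4 + Q) = 14 → Q' = 23.6527.
Tax revenue = 14 × 23.6527 = 331.14.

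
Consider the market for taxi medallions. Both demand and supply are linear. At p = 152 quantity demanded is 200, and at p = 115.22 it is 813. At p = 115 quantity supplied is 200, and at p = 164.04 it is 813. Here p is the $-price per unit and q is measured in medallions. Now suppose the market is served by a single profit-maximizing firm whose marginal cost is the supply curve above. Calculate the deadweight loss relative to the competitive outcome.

Demand slope = (115.22 − 152)/(813 − 200) = −0.06, so p = 164 − 0.06q.
Supply slope = (164.04 − 115)/(813 − 200) = 0.08, so p = 99 + 0.08q.
Competitive equilibrium: 164 − 0.06q = 99 + 0.08q → q* = 464.2857, p* = 136.1429.
Marginal revenue: MR = 164 − 0.12q. Set MR = MC: 164 − 0.12q = 99 + 0.08q → q_m = 325.
Price p_m = 164 − 0.06·325 = 144.5; MC(q_m) = 99 + 0.08·325 = 125.
Competitive q* = 464.2857, so Δq = 139.2857; wedge = 144.5 − 125 = 19.5.
DWL = ½ × 139.2857 × 19.5 = $1358.04.

$1358.04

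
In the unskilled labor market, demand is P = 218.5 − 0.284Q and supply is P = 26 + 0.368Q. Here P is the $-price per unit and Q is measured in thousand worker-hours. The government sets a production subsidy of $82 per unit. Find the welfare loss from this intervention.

Competitive equilibrium: 218.5 − 0.284Q = 26 + 0.368Q → Q* = 295.2454, P* = 134.6503.
The subsidy lowers effective supply by 82: P = 0.368Q − 56.
New quantity: 218.5 − 0.284Q = 0.368Q − 56 → Q' = 421.0123.
Overproduction ΔQ = 421.0123 − 295.2454 = 125.7669; wedge = subsidy = 82.
DWL = ½ × 125.7669 × 82 = $5156.44 thousand.

$5156.44 thousand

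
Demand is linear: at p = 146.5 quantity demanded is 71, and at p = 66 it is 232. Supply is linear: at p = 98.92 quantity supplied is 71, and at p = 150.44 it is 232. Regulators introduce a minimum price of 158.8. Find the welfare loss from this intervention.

2798.98

Demand slope = (66 − 146.5)/(232 − 71) = −0.5, so p = 182 − 0.5q.
Supply slope = (150.44 − 98.92)/(232 − 71) = 0.32, so p = 76.2 + 0.32q.
Competitive equilibrium: 182 − 0.5q = 76.2 + 0.32q → q* = 129.0244, p* = 117.4878.
At the floor p = 158.8, quantity demanded = (182 − 158.8)/0.5 = 46.4.
Sellers' marginal cost at q' = 46.4: 76.2 + 0.32·46.4 = 91.048.
Δq = 129.0244 − 46.4 = 82.6244; wedge = 158.8 − 91.048 = 67.752.
Deadweight loss = ½ × 82.6244 × 67.752 = 2798.98.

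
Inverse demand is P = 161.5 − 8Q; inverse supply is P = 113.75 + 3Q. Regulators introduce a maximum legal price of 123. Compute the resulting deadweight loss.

Competitive equilibrium: 161.5 − 8Q = 113.75 + 3Q → Q* = 4.3409, P* = 126.7727.
At the ceiling P = 123, quantity supplied = (123 − 113.75)/3 = 3.0833.
Willingness to pay at Q' = 3.0833: 161.5 − 8·3.0833 = 136.8336.
ΔQ = 4.3409 − 3.0833 = 1.2576; wedge = 136.8336 − 123 = 13.8336.
DWL = ½ × 1.2576 × 13.8336 = 8.70.

8.70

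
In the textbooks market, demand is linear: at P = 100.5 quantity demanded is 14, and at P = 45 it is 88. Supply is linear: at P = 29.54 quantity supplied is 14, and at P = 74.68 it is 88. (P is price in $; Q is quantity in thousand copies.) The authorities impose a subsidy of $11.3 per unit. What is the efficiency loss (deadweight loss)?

Demand slope = (45 − 100.5)/(88 − 14) = −0.75, so P = 111 − 0.75Q.
Supply slope = (74.68 − 29.54)/(88 − 14) = 0.61, so P = 21 + 0.61Q.
Competitive equilibrium: 111 − 0.75Q = 21 + 0.61Q → Q* = 66.1765, P* = 61.3676.
The subsidy lowers effective supply by 11.3: P = 9.7 + 0.61Q.
New quantity: 111 − 0.75Q = 9.7 + 0.61Q → Q' = 74.4853.
Overproduction ΔQ = 74.4853 − 66.1765 = 8.3088; wedge = subsidy = 11.3.
Welfare loss = ½ × 8.3088 × 11.3 = $46.94 thousand.

$46.94 thousand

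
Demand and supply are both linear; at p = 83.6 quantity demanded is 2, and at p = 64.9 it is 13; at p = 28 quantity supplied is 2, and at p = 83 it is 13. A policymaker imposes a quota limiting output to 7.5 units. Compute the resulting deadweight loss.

Demand slope = (64.9 − 83.6)/(13 − 2) = −1.7, so p = 87 − 1.7q.
Supply slope = (83 − 28)/(13 − 2) = 5, so p = 18 + 5q.
Competitive equilibrium: 87 − 1.7q = 18 + 5q → q* = 10.2985, p* = 69.4925.
At q = 7.5: demand price = 87 − 1.7·7.5 = 74.25; supply price = 18 + 5·7.5 = 55.5.
Δq = 10.2985 − 7.5 = 2.7985; wedge = 74.25 − 55.5 = 18.75.
Welfare loss = ½ × 2.7985 × 18.75 = 26.24.

26.24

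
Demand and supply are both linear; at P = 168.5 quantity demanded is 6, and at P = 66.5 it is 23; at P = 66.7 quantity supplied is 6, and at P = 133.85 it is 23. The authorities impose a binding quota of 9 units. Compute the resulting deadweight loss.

260.14

Demand slope = (66.5 − 168.5)/(23 − 6) = −6, so P = 204.5 − 6Q.
Supply slope = (133.85 − 66.7)/(23 − 6) = 3.95, so P = 43 + 3.95Q.
Competitive equilibrium: 204.5 − 6Q = 43 + 3.95Q → Q* = 16.2312, P* = 107.1131.
At Q = 9: demand price = 204.5 − 6·9 = 150.5; supply price = 43 + 3.95·9 = 78.55.
ΔQ = 16.2312 − 9 = 7.2312; wedge = 150.5 − 78.55 = 71.95.
Deadweight loss = ½ × 7.2312 × 71.95 = 260.14.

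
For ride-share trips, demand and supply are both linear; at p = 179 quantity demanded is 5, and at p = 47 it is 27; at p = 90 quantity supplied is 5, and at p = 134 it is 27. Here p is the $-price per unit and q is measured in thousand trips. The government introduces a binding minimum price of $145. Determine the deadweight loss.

Demand slope = (47 − 179)/(27 − 5) = −6, so p = 209 − 6q.
Supply slope = (134 − 90)/(27 − 5) = 2, so p = 80 + 2q.
Competitive equilibrium: 209 − 6q = 80 + 2q → q* = 16.125, p* = 112.25.
At the floor p = 145, quantity demanded = (209 − 145)/6 = 10.6667.
Sellers' marginal cost at q' = 10.6667: 80 + 2·10.6667 = 101.3334.
Δq = 16.125 − 10.6667 = 5.4583; wedge = 145 − 101.3334 = 43.6666.
Welfare loss = ½ × 5.4583 × 43.6666 = $119.17 thousand.

$119.17 thousand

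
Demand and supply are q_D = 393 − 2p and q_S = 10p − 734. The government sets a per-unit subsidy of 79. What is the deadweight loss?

In inverse form: demand p = 196.5 − 0.5q, supply p = 73.4 + 0.1q.
Competitive equilibrium: 196.5 − 0.5q = 73.4 + 0.1q → q* = 205.1667, p* = 93.9167.
The subsidy lowers effective supply by 79: p = 0.1q − 5.6.
New quantity: 196.5 − 0.5q = 0.1q − 5.6 → q' = 336.8333.
Overproduction Δq = 336.8333 − 205.1667 = 131.6666; wedge = subsidy = 79.
Welfare loss = ½ × 131.6666 × 79 = 5200.83.

5200.83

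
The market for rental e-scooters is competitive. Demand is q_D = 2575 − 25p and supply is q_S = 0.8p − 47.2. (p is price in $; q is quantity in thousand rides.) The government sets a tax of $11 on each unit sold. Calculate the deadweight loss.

$46.90 thousand

In inverse form: demand p = 103 − 0.04q, supply p = 59 + 1.25q.
Competitive equilibrium: 103 − 0.04q = 59 + 1.25q → q* = 34.1085, p* = 101.6357.
With the tax, the buyer price exceeds the seller price by 11: (103 − 0.04q) − (59 + 1.25q) = 11 → q' = 25.5814.
Δq = 34.1085 − 25.5814 = 8.5271; the wedge equals the tax, 11.
DWL = ½ × 8.5271 × 11 = $46.90 thousand.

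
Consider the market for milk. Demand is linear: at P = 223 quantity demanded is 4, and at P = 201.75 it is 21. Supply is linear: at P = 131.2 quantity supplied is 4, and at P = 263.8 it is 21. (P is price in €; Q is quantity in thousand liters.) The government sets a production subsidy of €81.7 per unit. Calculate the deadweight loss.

€368.78 thousand

Demand slope = (201.75 − 223)/(21 − 4) = −1.25, so P = 228 − 1.25Q.
Supply slope = (263.8 − 131.2)/(21 − 4) = 7.8, so P = 100 + 7.8Q.
Competitive equilibrium: 228 − 1.25Q = 100 + 7.8Q → Q* = 14.1436, P* = 210.3204.
The subsidy lowers effective supply by 81.7: P = 18.3 + 7.8Q.
New quantity: 228 − 1.25Q = 18.3 + 7.8Q → Q' = 23.1713.
Overproduction ΔQ = 23.1713 − 14.1436 = 9.0277; wedge = subsidy = 81.7.
The triangle = ½ × 9.0277 × 81.7 = €368.78 thousand.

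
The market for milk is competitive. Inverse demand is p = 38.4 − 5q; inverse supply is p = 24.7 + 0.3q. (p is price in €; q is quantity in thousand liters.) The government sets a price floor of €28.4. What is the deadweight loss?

Competitive equilibrium: 38.4 − 5q = 24.7 + 0.3q → q* = 2.5849, p* = 25.4755.
At the floor p = 28.4, quantity demanded = (38.4 − 28.4)/5 = 2.
Sellers' marginal cost at q' = 2: 24.7 + 0.3·2 = 25.3.
Δq = 2.5849 − 2 = 0.5849; wedge = 28.4 − 25.3 = 3.1.
The triangle = ½ × 0.5849 × 3.1 = €0.91 thousand.

€0.91 thousand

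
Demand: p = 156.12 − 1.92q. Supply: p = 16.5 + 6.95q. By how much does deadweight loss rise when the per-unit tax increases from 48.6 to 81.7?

Competitive equilibrium: 156.12 − 1.92q = 16.5 + 6.95q → q* = 15.7407, p* = 125.8979.
For a per-unit tax t: Δq = t/8.87, so DWL = ½·t·(t/8.87) = t²/17.74.
At t = 48.6: DWL = 133.143. At t = 81.7: DWL = 376.262.
Increase = 376.262 − 133.143 = 243.12.

243.12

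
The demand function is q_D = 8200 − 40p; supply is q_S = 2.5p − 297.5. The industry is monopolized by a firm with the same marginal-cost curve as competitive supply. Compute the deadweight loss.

26.86

In inverse form: demand p = 205 − 0.025q, supply p = 119 + 0.4q.
Competitive equilibrium: 205 − 0.025q = 119 + 0.4q → q* = 202.3529, p* = 199.9412.
Marginal revenue: MR = 205 − 0.05q. Set MR = MC: 205 − 0.05q = 119 + 0.4q → q_m = 191.1111.
Price p_m = 205 − 0.025·191.1111 = 200.2222; MC(q_m) = 119 + 0.4·191.1111 = 195.4444.
Competitive q* = 202.3529, so Δq = 11.2418; wedge = 200.2222 − 195.4444 = 4.7778.
The triangle = ½ × 11.2418 × 4.7778 = 26.86.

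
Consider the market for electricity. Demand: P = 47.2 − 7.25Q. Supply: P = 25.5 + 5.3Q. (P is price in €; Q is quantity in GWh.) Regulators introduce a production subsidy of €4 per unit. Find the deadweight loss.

Competitive equilibrium: 47.2 − 7.25Q = 25.5 + 5.3Q → Q* = 1.7291, P* = 34.6641.
The subsidy lowers effective supply by 4: P = 21.5 + 5.3Q.
New quantity: 47.2 − 7.25Q = 21.5 + 5.3Q → Q' = 2.0478.
Overproduction ΔQ = 2.0478 − 1.7291 = 0.3187; wedge = subsidy = 4.
DWL = ½ × 0.3187 × 4 = €0.64.

€0.64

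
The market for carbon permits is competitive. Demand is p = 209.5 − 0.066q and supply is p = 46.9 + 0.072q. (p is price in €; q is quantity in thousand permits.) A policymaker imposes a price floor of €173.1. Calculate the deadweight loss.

Competitive equilibrium: 209.5 − 0.066q = 46.9 + 0.072q → q* = 1178.2609, p* = 131.7348.
At the floor p = 173.1, quantity demanded = (209.5 − 173.1)/0.066 = 551.5152.
Sellers' marginal cost at q' = 551.5152: 46.9 + 0.072·551.5152 = 86.6091.
Δq = 1178.2609 − 551.5152 = 626.7457; wedge = 173.1 − 86.6091 = 86.4909.
Deadweight loss = ½ × 626.7457 × 86.4909 = €27103.90 thousand.

€27103.90 thousand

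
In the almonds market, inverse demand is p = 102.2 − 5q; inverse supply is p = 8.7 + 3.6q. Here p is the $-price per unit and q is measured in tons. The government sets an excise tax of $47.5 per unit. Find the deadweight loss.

$131.18

Competitive equilibrium: 102.2 − 5q = 8.7 + 3.6q → q* = 10.8721, p* = 47.8395.
With the tax, the buyer price exceeds the seller price by 47.5: (102.2 − 5q) − (8.7 + 3.6q) = 47.5 → q' = 5.3488.
Δq = 10.8721 − 5.3488 = 5.5233; the wedge equals the tax, 47.5.
The triangle = ½ × 5.5233 × 47.5 = $131.18.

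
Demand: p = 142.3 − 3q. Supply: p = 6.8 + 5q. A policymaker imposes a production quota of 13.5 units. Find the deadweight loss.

47.27

Competitive equilibrium: 142.3 − 3q = 6.8 + 5q → q* = 16.9375, p* = 91.4875.
At q = 13.5: demand price = 142.3 − 3·13.5 = 101.8; supply price = 6.8 + 5·13.5 = 74.3.
Δq = 16.9375 − 13.5 = 3.4375; wedge = 101.8 − 74.3 = 27.5.
Welfare loss = ½ × 3.4375 × 27.5 = 47.27.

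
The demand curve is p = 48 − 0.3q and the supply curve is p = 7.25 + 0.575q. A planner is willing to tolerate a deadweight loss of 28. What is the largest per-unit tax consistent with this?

Competitive equilibrium: 48 − 0.3q = 7.25 + 0.575q → q* = 46.5714, p* = 34.0286.
A tax t gives Δq = t/0.875 and wedge t, so DWL = t²/1.75.
t²/1.75 = 28 → t² = 49 → t = 7.

7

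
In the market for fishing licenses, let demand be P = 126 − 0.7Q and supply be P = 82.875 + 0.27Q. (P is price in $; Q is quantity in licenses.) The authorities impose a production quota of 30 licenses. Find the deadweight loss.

Competitive equilibrium: 126 − 0.7Q = 82.875 + 0.27Q → Q* = 44.4588, P* = 94.8789.
At Q = 30: demand price = 126 − 0.7·30 = 105; supply price = 82.875 + 0.27·30 = 90.975.
ΔQ = 44.4588 − 30 = 14.4588; wedge = 105 − 90.975 = 14.025.
DWL = ½ × 14.4588 × 14.025 = $101.39.

$101.39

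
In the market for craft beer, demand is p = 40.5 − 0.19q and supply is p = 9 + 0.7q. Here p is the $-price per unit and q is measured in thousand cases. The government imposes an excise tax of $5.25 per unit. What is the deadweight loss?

Competitive equilibrium: 40.5 − 0.19q = 9 + 0.7q → q* = 35.3933, p* = 33.7753.
With the tax, the buyer price exceeds the seller price by 5.25: (40.5 − 0.19q) − (9 + 0.7q) = 5.25 → q' = 29.4944.
Δq = 35.3933 − 29.4944 = 5.8989; the wedge equals the tax, 5.25.
DWL = ½ × 5.8989 × 5.25 = $15.48 thousand.

$15.48 thousand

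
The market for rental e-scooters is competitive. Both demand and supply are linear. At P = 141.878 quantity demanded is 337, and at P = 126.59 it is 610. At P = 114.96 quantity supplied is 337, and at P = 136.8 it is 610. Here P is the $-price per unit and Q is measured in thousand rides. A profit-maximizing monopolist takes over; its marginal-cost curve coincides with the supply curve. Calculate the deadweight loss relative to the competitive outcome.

Demand slope = (126.59 − 141.878)/(610 − 337) = −0.056, so P = 160.75 − 0.056Q.
Supply slope = (136.8 − 114.96)/(610 − 337) = 0.08, so P = 88 + 0.08Q.
Competitive equilibrium: 160.75 − 0.056Q = 88 + 0.08Q → Q* = 534.92647, P* = 130.79412.
Marginal revenue: MR = 160.75 − 0.112Q. Set MR = MC: 160.75 − 0.112Q = 88 + 0.08Q → Q_m = 378.90625.
Price P_m = 160.75 − 0.056·378.90625 = 139.53125; MC(Q_m) = 88 + 0.08·378.90625 = 118.3125.
Competitive Q* = 534.92647, so ΔQ = 156.02022; wedge = 139.53125 − 118.3125 = 21.21875.
Welfare loss = ½ × 156.02022 × 21.21875 = $1655.28 thousand.

$1655.28 thousand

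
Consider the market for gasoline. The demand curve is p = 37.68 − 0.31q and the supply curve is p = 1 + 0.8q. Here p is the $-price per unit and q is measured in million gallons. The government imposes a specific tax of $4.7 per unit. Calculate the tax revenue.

$135.41 million

Competitive equilibrium: 37.68 − 0.31q = 1 + 0.8q → q* = 33.045, p* = 27.436.
With the tax, the buyer price exceeds the seller price by 4.7: (37.68 − 0.31q) − (1 + 0.8q) = 4.7 → q' = 28.8108.
Tax revenue = 4.7 × 28.8108 = $135.41 million.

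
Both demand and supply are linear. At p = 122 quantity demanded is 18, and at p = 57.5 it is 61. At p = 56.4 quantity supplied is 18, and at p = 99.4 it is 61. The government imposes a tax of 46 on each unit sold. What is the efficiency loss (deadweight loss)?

423.20

Demand slope = (57.5 − 122)/(61 − 18) = −1.5, so p = 149 − 1.5q.
Supply slope = (99.4 − 56.4)/(61 − 18) = 1, so p = 38.4 + q.
Competitive equilibrium: 149 − 1.5q = 38.4 + q → q* = 44.24, p* = 82.64.
With the tax, the buyer price exceeds the seller price by 46: (149 − 1.5q) − (38.4 + q) = 46 → q' = 25.84.
Δq = 44.24 − 25.84 = 18.4; the wedge equals the tax, 46.
Welfare loss = ½ × 18.4 × 46 = 423.20.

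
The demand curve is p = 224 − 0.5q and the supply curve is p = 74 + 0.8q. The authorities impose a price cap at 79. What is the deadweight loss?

Competitive equilibrium: 224 − 0.5q = 74 + 0.8q → q* = 115.3846, p* = 166.3077.
At the ceiling p = 79, quantity supplied = (79 − 74)/0.8 = 6.25.
Willingness to pay at q' = 6.25: 224 − 0.5·6.25 = 220.875.
Δq = 115.3846 − 6.25 = 109.1346; wedge = 220.875 − 79 = 141.875.
DWL = ½ × 109.1346 × 141.875 = 7741.74.

7741.74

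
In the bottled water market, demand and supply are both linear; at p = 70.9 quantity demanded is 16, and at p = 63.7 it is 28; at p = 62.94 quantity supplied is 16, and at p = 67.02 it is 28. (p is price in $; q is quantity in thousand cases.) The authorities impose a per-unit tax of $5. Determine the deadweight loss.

$13.30 thousand

Demand slope = (63.7 − 70.9)/(28 − 16) = −0.6, so p = 80.5 − 0.6q.
Supply slope = (67.02 − 62.94)/(28 − 16) = 0.34, so p = 57.5 + 0.34q.
Competitive equilibrium: 80.5 − 0.6q = 57.5 + 0.34q → q* = 24.4681, p* = 65.8191.
With the tax, the buyer price exceeds the seller price by 5: (80.5 − 0.6q) − (57.5 + 0.34q) = 5 → q' = 19.1489.
Δq = 24.4681 − 19.1489 = 5.3192; the wedge equals the tax, 5.
Welfare loss = ½ × 5.3192 × 5 = $13.30 thousand.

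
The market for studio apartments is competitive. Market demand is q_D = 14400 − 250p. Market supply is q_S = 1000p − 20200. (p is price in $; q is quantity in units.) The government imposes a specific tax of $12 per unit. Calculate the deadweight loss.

$14400

In inverse form: demand p = 57.6 − 0.004q, supply p = 20.2 + 0.001q.
Competitive equilibrium: 57.6 − 0.004q = 20.2 + 0.001q → q* = 7480, p* = 27.68.
With the tax, the buyer price exceeds the seller price by 12: (57.6 − 0.004q) − (20.2 + 0.001q) = 12 → q' = 5080.
Δq = 7480 − 5080 = 2400; the wedge equals the tax, 12.
Welfare loss = ½ × 2400 × 12 = $14400.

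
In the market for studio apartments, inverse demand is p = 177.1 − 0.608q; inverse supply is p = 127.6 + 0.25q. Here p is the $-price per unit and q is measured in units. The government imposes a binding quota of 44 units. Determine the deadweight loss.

$80.43

Competitive equilibrium: 177.1 − 0.608q = 127.6 + 0.25q → q* = 57.6923, p* = 142.0231.
At q = 44: demand price = 177.1 − 0.608·44 = 150.348; supply price = 127.6 + 0.25·44 = 138.6.
Δq = 57.6923 − 44 = 13.6923; wedge = 150.348 − 138.6 = 11.748.
The triangle = ½ × 13.6923 × 11.748 = $80.43.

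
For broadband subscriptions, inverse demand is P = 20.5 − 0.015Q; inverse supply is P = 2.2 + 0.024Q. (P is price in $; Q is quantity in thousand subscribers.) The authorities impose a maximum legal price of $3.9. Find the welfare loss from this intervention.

Competitive equilibrium: 20.5 − 0.015Q = 2.2 + 0.024Q → Q* = 469.2308, P* = 13.4615.
At the ceiling P = 3.9, quantity supplied = (3.9 − 2.2)/0.024 = 70.8333.
Willingness to pay at Q' = 70.8333: 20.5 − 0.015·70.8333 = 19.4375.
ΔQ = 469.2308 − 70.8333 = 398.3975; wedge = 19.4375 − 3.9 = 15.5375.
The triangle = ½ × 398.3975 × 15.5375 = $3095.05 thousand.

$3095.05 thousand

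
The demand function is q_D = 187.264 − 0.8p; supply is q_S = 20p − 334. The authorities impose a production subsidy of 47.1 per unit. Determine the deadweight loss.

853.23

In inverse form: demand p = 234.08 − 1.25q, supply p = 16.7 + 0.05q.
Competitive equilibrium: 234.08 − 1.25q = 16.7 + 0.05q → q* = 167.21538, p* = 25.06077.
The subsidy lowers effective supply by 47.1: p = 0.05q − 30.4.
New quantity: 234.08 − 1.25q = 0.05q − 30.4 → q' = 203.44615.
Overproduction Δq = 203.44615 − 167.21538 = 36.23077; wedge = subsidy = 47.1.
Deadweight loss = ½ × 36.23077 × 47.1 = 853.23.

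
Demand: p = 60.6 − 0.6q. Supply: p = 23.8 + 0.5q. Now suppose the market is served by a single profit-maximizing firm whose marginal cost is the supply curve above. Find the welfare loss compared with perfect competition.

Competitive equilibrium: 60.6 − 0.6q = 23.8 + 0.5q → q* = 33.4545, p* = 40.5273.
Marginal revenue: MR = 60.6 − 1.2q. Set MR = MC: 60.6 − 1.2q = 23.8 + 0.5q → q_m = 21.6471.
Price p_m = 60.6 − 0.6·21.6471 = 47.6117; MC(q_m) = 23.8 + 0.5·21.6471 = 34.6236.
Competitive q* = 33.4545, so Δq = 11.8074; wedge = 47.6117 − 34.6236 = 12.9881.
Deadweight loss = ½ × 11.8074 × 12.9881 = 76.68.

76.68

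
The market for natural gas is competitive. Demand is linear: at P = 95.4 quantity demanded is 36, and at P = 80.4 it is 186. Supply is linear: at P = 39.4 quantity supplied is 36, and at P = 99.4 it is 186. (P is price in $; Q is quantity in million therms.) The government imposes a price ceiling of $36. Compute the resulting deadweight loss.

$3630.06 million

Demand slope = (80.4 − 95.4)/(186 − 36) = −0.1, so P = 99 − 0.1Q.
Supply slope = (99.4 − 39.4)/(186 − 36) = 0.4, so P = 25 + 0.4Q.
Competitive equilibrium: 99 − 0.1Q = 25 + 0.4Q → Q* = 148, P* = 84.2.
At the ceiling P = 36, quantity supplied = (36 − 25)/0.4 = 27.5.
Willingness to pay at Q' = 27.5: 99 − 0.1·27.5 = 96.25.
ΔQ = 148 − 27.5 = 120.5; wedge = 96.25 − 36 = 60.25.
Deadweight loss = ½ × 120.5 × 60.25 = $3630.06 million.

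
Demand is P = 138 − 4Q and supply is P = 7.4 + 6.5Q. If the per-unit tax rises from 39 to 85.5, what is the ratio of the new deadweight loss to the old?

4.806

Competitive equilibrium: 138 − 4Q = 7.4 + 6.5Q → Q* = 12.4381, P* = 88.2476.
For a per-unit tax t: ΔQ = t/10.5, so DWL = ½·t·(t/10.5) = t²/21.
At t = 39: DWL = 72.429. At t = 85.5: DWL = 348.107.
Ratio = (85.5/39)² = 4.806.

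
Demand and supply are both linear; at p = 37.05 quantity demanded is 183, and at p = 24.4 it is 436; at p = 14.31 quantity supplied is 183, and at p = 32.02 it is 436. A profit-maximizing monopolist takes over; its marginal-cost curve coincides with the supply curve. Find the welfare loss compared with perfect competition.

720.19

Demand slope = (24.4 − 37.05)/(436 − 183) = −0.05, so p = 46.2 − 0.05q.
Supply slope = (32.02 − 14.31)/(436 − 183) = 0.07, so p = 1.5 + 0.07q.
Competitive equilibrium: 46.2 − 0.05q = 1.5 + 0.07q → q* = 372.5, p* = 27.575.
Marginal revenue: MR = 46.2 − 0.1q. Set MR = MC: 46.2 − 0.1q = 1.5 + 0.07q → q_m = 262.94118.
Price p_m = 46.2 − 0.05·262.94118 = 33.05294; MC(q_m) = 1.5 + 0.07·262.94118 = 19.90588.
Competitive q* = 372.5, so Δq = 109.55882; wedge = 33.05294 − 19.90588 = 13.14706.
Deadweight loss = ½ × 109.55882 × 13.14706 = 720.19.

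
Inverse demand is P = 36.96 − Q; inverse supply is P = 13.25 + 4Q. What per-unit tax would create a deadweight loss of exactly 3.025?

5.5

Competitive equilibrium: 36.96 − Q = 13.25 + 4Q → Q* = 4.742, P* = 32.218.
A tax t gives ΔQ = t/5 and wedge t, so DWL = t²/10.
t²/10 = 3.025 → t² = 30.25 → t = 5.5.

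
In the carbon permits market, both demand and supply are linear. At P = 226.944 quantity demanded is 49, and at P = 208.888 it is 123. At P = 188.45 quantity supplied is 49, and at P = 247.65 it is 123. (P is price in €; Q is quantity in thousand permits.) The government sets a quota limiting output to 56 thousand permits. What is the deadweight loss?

€465.79 thousand

Demand slope = (208.888 − 226.944)/(123 − 49) = −0.244, so P = 238.9 − 0.244Q.
Supply slope = (247.65 − 188.45)/(123 − 49) = 0.8, so P = 149.25 + 0.8Q.
Competitive equilibrium: 238.9 − 0.244Q = 149.25 + 0.8Q → Q* = 85.8716, P* = 217.9473.
At Q = 56: demand price = 238.9 − 0.244·56 = 225.236; supply price = 149.25 + 0.8·56 = 194.05.
ΔQ = 85.8716 − 56 = 29.8716; wedge = 225.236 − 194.05 = 31.186.
The triangle = ½ × 29.8716 × 31.186 = €465.79 thousand.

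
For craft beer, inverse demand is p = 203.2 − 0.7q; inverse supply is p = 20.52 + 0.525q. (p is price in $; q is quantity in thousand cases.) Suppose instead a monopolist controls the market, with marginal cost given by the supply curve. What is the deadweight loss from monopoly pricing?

Competitive equilibrium: 203.2 − 0.7q = 20.52 + 0.525q → q* = 149.1265, p* = 98.8114.
Marginal revenue: MR = 203.2 − 1.4q. Set MR = MC: 203.2 − 1.4q = 20.52 + 0.525q → q_m = 94.8987.
Price p_m = 203.2 − 0.7·94.8987 = 136.7709; MC(q_m) = 20.52 + 0.525·94.8987 = 70.3418.
Competitive q* = 149.1265, so Δq = 54.2278; wedge = 136.7709 − 70.3418 = 66.4291.
Welfare loss = ½ × 54.2278 × 66.4291 = $1801.15 thousand.

$1801.15 thousand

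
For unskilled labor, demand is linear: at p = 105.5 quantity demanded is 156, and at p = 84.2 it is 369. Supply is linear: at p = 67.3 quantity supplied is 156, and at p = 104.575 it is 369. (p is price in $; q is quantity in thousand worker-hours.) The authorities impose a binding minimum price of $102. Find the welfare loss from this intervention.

Demand slope = (84.2 − 105.5)/(369 − 156) = −0.1, so p = 121.1 − 0.1q.
Supply slope = (104.575 − 67.3)/(369 − 156) = 0.175, so p = 40 + 0.175q.
Competitive equilibrium: 121.1 − 0.1q = 40 + 0.175q → q* = 294.9091, p* = 91.6091.
At the floor p = 102, quantity demanded = (121.1 − 102)/0.1 = 191.
Sellers' marginal cost at q' = 191: 40 + 0.175·191 = 73.425.
Δq = 294.9091 − 191 = 103.9091; wedge = 102 − 73.425 = 28.575.
Deadweight loss = ½ × 103.9091 × 28.575 = $1484.60 thousand.

$1484.60 thousand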